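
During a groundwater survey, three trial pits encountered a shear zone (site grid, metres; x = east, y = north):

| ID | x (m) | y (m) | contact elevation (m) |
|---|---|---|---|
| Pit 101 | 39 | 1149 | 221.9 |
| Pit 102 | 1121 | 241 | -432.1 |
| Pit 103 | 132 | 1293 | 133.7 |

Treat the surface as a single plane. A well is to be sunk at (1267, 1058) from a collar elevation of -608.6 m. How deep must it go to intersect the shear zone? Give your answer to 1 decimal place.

47.1 m

Let the plane be z = a·x + b·y + c.
Pit 102−Pit 101: 1082a − 908b = −654;  Pit 103−Pit 101: 93a + 144b = −88.2.
Solving gives a = −0.725328, b = −0.144059.
Then c = 221.9 − a·39 − b·1149 = 415.71.
At (1267, 1058): z_contact = −918.99 − 152.41 + 415.71 = -655.69 m.
Depth below ground = -608.6 − (-655.69) = 47.1 m.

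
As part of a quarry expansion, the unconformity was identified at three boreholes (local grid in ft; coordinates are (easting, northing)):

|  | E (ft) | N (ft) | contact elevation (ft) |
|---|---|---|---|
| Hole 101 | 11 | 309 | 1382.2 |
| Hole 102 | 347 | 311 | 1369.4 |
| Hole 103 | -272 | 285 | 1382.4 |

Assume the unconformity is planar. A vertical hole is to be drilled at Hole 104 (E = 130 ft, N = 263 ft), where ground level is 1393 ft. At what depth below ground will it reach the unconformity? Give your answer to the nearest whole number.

37 ft

Let the plane be z = a·E + b·N + c.
Hole 102−Hole 101: 336a + 2b = −12.8;  Hole 103−Hole 101: −283a − 24b = 0.2.
Solving gives a = −0.04092, b = 0.47415.
Then c = 1382.2 − a·11 − b·309 = 1236.14.
At (130, 263): z_contact = −5.3 + 124.7 + 1236.14 = 1355.5 ft.
Depth below ground = 1393 − 1355.5 = 37 ft.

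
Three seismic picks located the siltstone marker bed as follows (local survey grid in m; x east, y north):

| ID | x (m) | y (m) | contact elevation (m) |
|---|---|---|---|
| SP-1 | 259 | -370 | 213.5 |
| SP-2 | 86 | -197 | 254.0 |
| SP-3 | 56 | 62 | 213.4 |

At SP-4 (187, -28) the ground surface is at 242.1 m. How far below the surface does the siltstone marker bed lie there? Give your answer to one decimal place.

Two edge vectors: SP-1→SP-2 = (-173, 173, 40.5), SP-1→SP-3 = (-203, 432, -0.1).
Normal n = (SP-1→SP-2) × (SP-1→SP-3) = (-17513.3, -8238.8, -39617).
So ∂z/∂x = −n_x/n_z = −0.44207 and ∂z/∂y = −n_y/n_z = −0.20796.
Intercept c from SP-1: 213.5 + 114.49 − 76.95 = 251.05.
At (187, -28): z_contact = −82.67 + 5.82 + 251.05 = 174.21 m.
Depth below ground = 242.1 − 174.21 = 67.9 m.

67.9 m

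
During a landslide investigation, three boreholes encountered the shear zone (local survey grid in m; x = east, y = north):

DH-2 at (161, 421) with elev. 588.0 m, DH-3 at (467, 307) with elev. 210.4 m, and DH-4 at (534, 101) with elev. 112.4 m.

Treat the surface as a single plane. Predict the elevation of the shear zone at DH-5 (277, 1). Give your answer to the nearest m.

Two edge vectors: DH-2→DH-3 = (306, -114, -377.6), DH-2→DH-4 = (373, -320, -475.6).
Normal n = (DH-2→DH-3) × (DH-2→DH-4) = (-66613.6, 4688.8, -55398).
So ∂z/∂x = −n_x/n_z = −1.20245 and ∂z/∂y = −n_y/n_z = 0.08464.
Intercept c from DH-2: 588 + 193.60 − 35.63 = 745.96.
At (277, 1): z = −333.1 + 0.1 + 745.96 = 413.0 m.

413 m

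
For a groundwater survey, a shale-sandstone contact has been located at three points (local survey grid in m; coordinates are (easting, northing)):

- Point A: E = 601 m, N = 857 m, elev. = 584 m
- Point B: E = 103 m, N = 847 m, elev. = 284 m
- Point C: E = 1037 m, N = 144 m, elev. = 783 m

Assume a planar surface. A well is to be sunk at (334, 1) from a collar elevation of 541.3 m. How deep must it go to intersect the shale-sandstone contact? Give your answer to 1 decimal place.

193.2 m

Let the plane be z = a·E + b·N + c.
Point B−Point A: −498a − 10b = −300;  Point C−Point A: 436a − 713b = 199.
Solving gives a = 0.600639, b = 0.088189.
Then c = 584 − a·601 − b·857 = 147.44.
At (334, 1): z_contact = 200.61 + 0.09 + 147.44 = 348.14 m.
Depth below ground = 541.3 − 348.14 = 193.2 m.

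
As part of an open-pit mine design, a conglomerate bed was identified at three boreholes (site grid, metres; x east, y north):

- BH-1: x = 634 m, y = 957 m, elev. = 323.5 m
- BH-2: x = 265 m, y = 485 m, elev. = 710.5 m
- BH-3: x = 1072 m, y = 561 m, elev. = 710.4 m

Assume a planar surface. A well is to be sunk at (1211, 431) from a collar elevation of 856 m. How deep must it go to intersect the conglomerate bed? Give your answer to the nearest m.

19 m

Let the plane be z = a·x + b·y + c.
BH-2−BH-1: −369a − 472b = 387;  BH-3−BH-1: 438a − 396b = 386.9.
Solving gives a = 0.08322, b = −0.88497.
Then c = 323.5 − a·634 − b·957 = 1117.66.
At (1211, 431): z_contact = 100.8 − 381.4 + 1117.66 = 837.0 m.
Depth below ground = 856 − 837.0 = 19 m.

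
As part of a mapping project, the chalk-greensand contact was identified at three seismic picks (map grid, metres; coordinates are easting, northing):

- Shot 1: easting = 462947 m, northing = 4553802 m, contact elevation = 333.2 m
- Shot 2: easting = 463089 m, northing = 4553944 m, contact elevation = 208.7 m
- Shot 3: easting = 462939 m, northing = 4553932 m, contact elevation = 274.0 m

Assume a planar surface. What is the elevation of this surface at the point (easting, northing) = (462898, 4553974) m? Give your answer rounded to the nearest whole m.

270 m

Two edge vectors: Shot 1→Shot 2 = (142, 142, -124.5), Shot 1→Shot 3 = (-8, 130, -59.2).
Normal n = (Shot 1→Shot 2) × (Shot 1→Shot 3) = (7778.6, 9402.4, 19596).
So ∂z/∂easting = −n_x/n_z = −0.39694836 and ∂z/∂northing = −n_y/n_z = −0.47981221.
Intercept c from Shot 1: 333.2 + 183766.05 + 2184969.79 = 2369069.04.
At (462898, 4553974): z = −183746.6 − 2185052.3 + 2369069.04 = 270.1 m.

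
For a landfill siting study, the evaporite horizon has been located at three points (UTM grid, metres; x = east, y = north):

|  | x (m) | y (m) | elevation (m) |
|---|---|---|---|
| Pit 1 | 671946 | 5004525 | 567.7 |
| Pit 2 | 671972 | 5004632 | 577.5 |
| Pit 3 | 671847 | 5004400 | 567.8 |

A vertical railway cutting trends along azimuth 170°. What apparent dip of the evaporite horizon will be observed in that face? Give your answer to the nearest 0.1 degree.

Two edge vectors: Pit 1→Pit 2 = (26, 107, 9.8), Pit 1→Pit 3 = (-99, -125, 0.1).
Normal n = (Pit 1→Pit 2) × (Pit 1→Pit 3) = (1235.7, -972.8, 7343).
So ∂z/∂x = −n_x/n_z = −0.16828 and ∂z/∂y = −n_y/n_z = 0.13248.
Unit vector along 170° is (sin 170°, cos 170°) = (0.1736, -0.9848).
Slope in that direction = a·(0.1736) + b·(-0.9848) = −0.15969.
Apparent dip = arctan|0.15969| = 9.1° (true dip is 12.1°, so apparent ≤ true as expected).

9.1°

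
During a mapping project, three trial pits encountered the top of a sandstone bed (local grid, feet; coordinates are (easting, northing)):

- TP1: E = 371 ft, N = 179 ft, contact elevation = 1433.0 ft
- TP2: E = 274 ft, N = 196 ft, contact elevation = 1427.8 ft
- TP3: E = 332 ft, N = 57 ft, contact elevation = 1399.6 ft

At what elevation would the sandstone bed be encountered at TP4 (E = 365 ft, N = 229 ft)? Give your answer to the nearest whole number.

1445 ft

Let the plane be z = a·E + b·N + c.
TP2−TP1: −97a + 17b = −5.2;  TP3−TP1: −39a − 122b = −33.4.
Solving gives a = 0.09620, b = 0.24302.
Then c = 1433 − a·371 − b·179 = 1353.81.
At (365, 229): z = 35.1 + 55.7 + 1353.81 = 1444.6 ft.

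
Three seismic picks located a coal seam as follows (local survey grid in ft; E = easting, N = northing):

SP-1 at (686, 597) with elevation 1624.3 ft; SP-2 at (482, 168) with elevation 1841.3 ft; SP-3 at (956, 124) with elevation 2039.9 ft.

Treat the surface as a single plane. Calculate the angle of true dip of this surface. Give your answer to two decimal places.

Two edge vectors: SP-1→SP-2 = (-204, -429, 217), SP-1→SP-3 = (270, -473, 415.6).
Normal n = (SP-1→SP-2) × (SP-1→SP-3) = (-75651.4, 143372.4, 212322).
So ∂z/∂E = −n_x/n_z = 0.35631 and ∂z/∂N = −n_y/n_z = −0.67526.
Gradient magnitude |∇z| = √(a² + b²) = √(0.12695 + 0.45598) = 0.76350.
True dip = arctan(0.76350) = 37.36°, dipping toward NNW (azimuth ≈ 332°).

37.36°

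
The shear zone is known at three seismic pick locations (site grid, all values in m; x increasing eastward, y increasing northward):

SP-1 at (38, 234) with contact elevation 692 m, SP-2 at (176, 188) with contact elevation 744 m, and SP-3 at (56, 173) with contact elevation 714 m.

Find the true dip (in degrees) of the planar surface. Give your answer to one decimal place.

Two edge vectors: SP-1→SP-2 = (138, -46, 52), SP-1→SP-3 = (18, -61, 22).
Normal n = (SP-1→SP-2) × (SP-1→SP-3) = (2160, -2100, -7590).
So ∂z/∂x = −n_x/n_z = 0.28458 and ∂z/∂y = −n_y/n_z = −0.27668.
Gradient magnitude |∇z| = √(a² + b²) = √(0.08099 + 0.07655) = 0.39691.
True dip = arctan(0.39691) = 21.6°, dipping toward NW (azimuth ≈ 314°).

21.6°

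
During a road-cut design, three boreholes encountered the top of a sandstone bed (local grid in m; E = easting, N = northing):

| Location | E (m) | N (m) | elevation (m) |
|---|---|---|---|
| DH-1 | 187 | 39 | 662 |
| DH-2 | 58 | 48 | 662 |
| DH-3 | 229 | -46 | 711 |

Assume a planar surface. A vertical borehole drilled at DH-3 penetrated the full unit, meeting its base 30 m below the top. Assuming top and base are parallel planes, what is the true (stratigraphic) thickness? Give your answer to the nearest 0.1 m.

25.7 m

Two edge vectors: DH-1→DH-2 = (-129, 9, 0), DH-1→DH-3 = (42, -85, 49).
Normal n = (DH-1→DH-2) × (DH-1→DH-3) = (441, 6321, 10587).
So ∂z/∂E = −n_x/n_z = −0.04165 and ∂z/∂N = −n_y/n_z = −0.59705.
|∇z| = √(a²+b²) = 0.59850, so dip δ = arctan(0.59850) = 30.90°.
True thickness = vertical thickness × cos δ = 30 × cos 30.90° = 25.7 m.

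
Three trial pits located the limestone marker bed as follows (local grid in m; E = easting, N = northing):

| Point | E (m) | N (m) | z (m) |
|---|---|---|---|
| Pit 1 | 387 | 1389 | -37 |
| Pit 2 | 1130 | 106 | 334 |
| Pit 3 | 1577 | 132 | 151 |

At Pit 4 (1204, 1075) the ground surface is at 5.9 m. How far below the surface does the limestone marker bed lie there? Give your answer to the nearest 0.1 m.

193.3 m

Two edge vectors: Pit 1→Pit 2 = (743, -1283, 371), Pit 1→Pit 3 = (1190, -1257, 188).
Normal n = (Pit 1→Pit 2) × (Pit 1→Pit 3) = (225143, 301806, 592819).
So ∂z/∂E = −n_x/n_z = −0.379784 and ∂z/∂N = −n_y/n_z = −0.509103.
Intercept c from Pit 1: -37 + 146.98 + 707.14 = 817.12.
At (1204, 1075): z_contact = −457.26 − 547.29 + 817.12 = -187.42 m.
Depth below ground = 5.9 − (-187.42) = 193.3 m.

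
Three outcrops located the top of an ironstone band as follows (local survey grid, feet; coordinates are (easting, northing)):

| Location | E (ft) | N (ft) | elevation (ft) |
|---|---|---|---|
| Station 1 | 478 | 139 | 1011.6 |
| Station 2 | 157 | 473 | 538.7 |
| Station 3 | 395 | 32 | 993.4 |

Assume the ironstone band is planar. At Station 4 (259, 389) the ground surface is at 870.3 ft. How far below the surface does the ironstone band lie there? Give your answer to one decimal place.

193.2 ft

Let the plane be z = a·E + b·N + c.
Station 2−Station 1: −321a + 334b = −472.9;  Station 3−Station 1: −83a − 107b = −18.2.
Solving gives a = 0.91316, b = −0.53825.
Then c = 1011.6 − a·478 − b·139 = 649.92.
At (259, 389): z_contact = 236.51 − 209.38 + 649.92 = 677.06 ft.
Depth below ground = 870.3 − 677.06 = 193.2 ft.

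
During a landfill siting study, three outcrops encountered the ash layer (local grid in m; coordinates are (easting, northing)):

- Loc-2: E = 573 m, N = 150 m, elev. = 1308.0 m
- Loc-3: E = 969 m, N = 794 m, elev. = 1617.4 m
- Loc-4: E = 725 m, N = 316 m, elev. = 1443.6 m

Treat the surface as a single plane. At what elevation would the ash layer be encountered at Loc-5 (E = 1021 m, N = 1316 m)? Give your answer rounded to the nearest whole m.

1567 m

Two edge vectors: Loc-2→Loc-3 = (396, 644, 309.4), Loc-2→Loc-4 = (152, 166, 135.6).
Normal n = (Loc-2→Loc-3) × (Loc-2→Loc-4) = (35966, -6668.8, -32152).
So ∂z/∂E = −n_x/n_z = 1.11862 and ∂z/∂N = −n_y/n_z = −0.20741.
Intercept c from Loc-2: 1308 − 640.97 + 31.11 = 698.14.
At (1021, 1316): z = 1142.1 − 273.0 + 698.14 = 1567.3 m.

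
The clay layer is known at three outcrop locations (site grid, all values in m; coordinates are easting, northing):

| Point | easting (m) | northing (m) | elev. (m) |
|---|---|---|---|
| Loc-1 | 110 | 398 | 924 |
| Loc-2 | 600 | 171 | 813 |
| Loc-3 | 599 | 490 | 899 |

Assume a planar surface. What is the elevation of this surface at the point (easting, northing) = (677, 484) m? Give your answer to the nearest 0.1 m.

Two edge vectors: Loc-1→Loc-2 = (490, -227, -111), Loc-1→Loc-3 = (489, 92, -25).
Normal n = (Loc-1→Loc-2) × (Loc-1→Loc-3) = (15887, -42029, 156083).
So ∂z/∂easting = −n_x/n_z = −0.10179 and ∂z/∂northing = −n_y/n_z = 0.26927.
Intercept c from Loc-1: 924 + 11.20 − 107.17 = 828.03.
At (677, 484): z = −68.9 + 130.3 + 828.03 = 889.4 m.

889.4 m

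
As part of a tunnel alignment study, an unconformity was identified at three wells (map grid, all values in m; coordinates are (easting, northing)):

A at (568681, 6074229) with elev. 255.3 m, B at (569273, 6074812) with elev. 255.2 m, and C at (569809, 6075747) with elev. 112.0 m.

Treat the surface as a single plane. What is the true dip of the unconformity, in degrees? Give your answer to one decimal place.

Let the plane be z = a·E + b·N + c.
B−A: 592a + 583b = −0.1;  C−A: 1128a + 1518b = −143.3.
Solving gives a = 0.34598, b = −0.35149.
Gradient magnitude |∇z| = √(a² + b²) = √(0.11970 + 0.12355) = 0.49320.
True dip = arctan(0.49320) = 26.3°, dipping toward NW (azimuth ≈ 315°).

26.3°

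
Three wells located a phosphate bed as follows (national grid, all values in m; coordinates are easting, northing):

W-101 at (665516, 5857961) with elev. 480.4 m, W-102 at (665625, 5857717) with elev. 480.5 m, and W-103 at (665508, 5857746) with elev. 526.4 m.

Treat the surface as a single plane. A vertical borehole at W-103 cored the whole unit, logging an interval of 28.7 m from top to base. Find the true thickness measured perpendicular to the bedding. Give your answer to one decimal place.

Two edge vectors: W-101→W-102 = (109, -244, 0.1), W-101→W-103 = (-8, -215, 46).
Normal n = (W-101→W-102) × (W-101→W-103) = (-11202.5, -5014.8, -25387).
So ∂z/∂easting = −n_x/n_z = −0.44127 and ∂z/∂northing = −n_y/n_z = −0.19753.
|∇z| = √(a²+b²) = 0.48346, so dip δ = arctan(0.48346) = 25.80°.
True thickness = vertical thickness × cos δ = 28.7 × cos 25.80° = 25.8 m.

25.8 m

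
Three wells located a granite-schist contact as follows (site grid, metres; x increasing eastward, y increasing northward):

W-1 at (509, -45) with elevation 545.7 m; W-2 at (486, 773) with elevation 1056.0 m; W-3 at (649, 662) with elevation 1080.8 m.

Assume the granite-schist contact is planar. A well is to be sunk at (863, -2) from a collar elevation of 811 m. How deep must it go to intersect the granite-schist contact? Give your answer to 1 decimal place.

Let the plane be z = a·x + b·y + c.
W-2−W-1: −23a + 818b = 510.3;  W-3−W-1: 140a + 707b = 535.1.
Solving gives a = 0.58823, b = 0.64038.
Then c = 545.7 − a·509 − b·-45 = 275.11.
At (863, -2): z_contact = 507.65 − 1.28 + 275.11 = 781.47 m.
Depth below ground = 811 − 781.47 = 29.5 m.

29.5 m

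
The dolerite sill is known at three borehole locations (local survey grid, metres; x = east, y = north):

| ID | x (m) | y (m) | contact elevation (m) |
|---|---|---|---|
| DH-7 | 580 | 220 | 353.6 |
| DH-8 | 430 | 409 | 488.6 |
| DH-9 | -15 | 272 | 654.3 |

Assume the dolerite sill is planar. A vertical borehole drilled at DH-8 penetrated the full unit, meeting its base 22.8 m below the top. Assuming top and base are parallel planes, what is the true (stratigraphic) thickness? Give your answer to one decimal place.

19.7 m

Two edge vectors: DH-7→DH-8 = (-150, 189, 135), DH-7→DH-9 = (-595, 52, 300.7).
Normal n = (DH-7→DH-8) × (DH-7→DH-9) = (49812.3, -35220, 104655).
So ∂z/∂x = −n_x/n_z = −0.47597 and ∂z/∂y = −n_y/n_z = 0.33653.
|∇z| = √(a²+b²) = 0.58292, so dip δ = arctan(0.58292) = 30.24°.
True thickness = vertical thickness × cos δ = 22.8 × cos 30.24° = 19.7 m.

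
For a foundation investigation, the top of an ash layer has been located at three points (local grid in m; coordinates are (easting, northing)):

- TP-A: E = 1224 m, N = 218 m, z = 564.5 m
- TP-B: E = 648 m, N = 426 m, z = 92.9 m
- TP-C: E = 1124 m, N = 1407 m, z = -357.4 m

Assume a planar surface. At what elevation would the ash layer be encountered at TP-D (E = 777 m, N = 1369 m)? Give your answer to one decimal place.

-522.5 m

Let the plane be z = a·E + b·N + c.
TP-B−TP-A: −576a + 208b = −471.6;  TP-C−TP-A: −100a + 1189b = −921.9.
Solving gives a = 0.555635, b = −0.728626.
Then c = 564.5 − a·1224 − b·218 = 43.24.
At (777, 1369): z = 431.7 − 997.5 + 43.24 = -522.5 m.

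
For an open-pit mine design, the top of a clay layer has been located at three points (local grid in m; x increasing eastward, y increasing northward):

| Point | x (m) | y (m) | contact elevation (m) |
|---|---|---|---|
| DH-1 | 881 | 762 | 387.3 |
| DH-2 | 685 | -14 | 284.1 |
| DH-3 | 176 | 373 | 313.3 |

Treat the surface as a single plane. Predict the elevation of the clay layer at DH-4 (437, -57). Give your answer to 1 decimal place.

Two edge vectors: DH-1→DH-2 = (-196, -776, -103.2), DH-1→DH-3 = (-705, -389, -74).
Normal n = (DH-1→DH-2) × (DH-1→DH-3) = (17279.2, 58252, -470836).
So ∂z/∂x = −n_x/n_z = 0.03670 and ∂z/∂y = −n_y/n_z = 0.12372.
Intercept c from DH-1: 387.3 − 32.33 − 94.27 = 260.69.
At (437, -57): z = 16.0 − 7.1 + 260.69 = 269.7 m.

269.7 m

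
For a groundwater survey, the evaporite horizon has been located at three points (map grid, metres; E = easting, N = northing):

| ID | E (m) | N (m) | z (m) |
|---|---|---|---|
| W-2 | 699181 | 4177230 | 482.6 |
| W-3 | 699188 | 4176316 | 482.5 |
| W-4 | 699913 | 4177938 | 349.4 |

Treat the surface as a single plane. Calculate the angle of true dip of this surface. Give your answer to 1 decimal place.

10.2°

Let the plane be z = a·E + b·N + c.
W-3−W-2: 7a − 914b = −0.1;  W-4−W-2: 732a + 708b = −133.2.
Solving gives a = −0.18073, b = −0.00127.
Gradient magnitude |∇z| = √(a² + b²) = √(0.03266 + 0.00000) = 0.18074.
True dip = arctan(0.18074) = 10.2°, dipping toward E (azimuth ≈ 090°).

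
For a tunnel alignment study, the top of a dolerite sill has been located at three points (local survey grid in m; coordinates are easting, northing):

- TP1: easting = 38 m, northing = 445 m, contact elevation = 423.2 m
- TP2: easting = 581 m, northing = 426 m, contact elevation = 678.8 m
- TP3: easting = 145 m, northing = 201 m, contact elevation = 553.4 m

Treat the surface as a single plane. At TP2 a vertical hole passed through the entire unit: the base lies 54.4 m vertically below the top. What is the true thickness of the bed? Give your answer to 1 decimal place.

Let the plane be z = a·easting + b·northing + c.
TP2−TP1: 543a − 19b = 255.6;  TP3−TP1: 107a − 244b = 130.2.
Solving gives a = 0.45909, b = −0.33228.
|∇z| = √(a²+b²) = 0.56673, so dip δ = arctan(0.56673) = 29.54°.
True thickness = vertical thickness × cos δ = 54.4 × cos 29.54° = 47.3 m.

47.3 m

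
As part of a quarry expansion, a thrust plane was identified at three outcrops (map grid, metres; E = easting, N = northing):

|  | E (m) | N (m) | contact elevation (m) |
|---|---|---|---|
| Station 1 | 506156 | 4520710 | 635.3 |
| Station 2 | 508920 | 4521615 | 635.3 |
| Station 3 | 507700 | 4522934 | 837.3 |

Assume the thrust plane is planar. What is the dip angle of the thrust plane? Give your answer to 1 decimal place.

7.1°

Let the plane be z = a·E + b·N + c.
Station 2−Station 1: 2764a + 905b = 0;  Station 3−Station 1: 1544a + 2224b = 202.
Solving gives a = −0.03849, b = 0.11755.
Gradient magnitude |∇z| = √(a² + b²) = √(0.00148 + 0.01382) = 0.12369.
True dip = arctan(0.12369) = 7.1°, dipping toward SSE (azimuth ≈ 162°).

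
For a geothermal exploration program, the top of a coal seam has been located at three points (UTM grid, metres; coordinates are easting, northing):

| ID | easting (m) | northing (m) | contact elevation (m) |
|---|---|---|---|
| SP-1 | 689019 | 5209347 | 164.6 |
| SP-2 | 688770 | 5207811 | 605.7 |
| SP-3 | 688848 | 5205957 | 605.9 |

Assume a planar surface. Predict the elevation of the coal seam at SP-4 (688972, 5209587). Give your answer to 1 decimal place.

216.5 m

Let the plane be z = a·easting + b·northing + c.
SP-2−SP-1: −249a − 1536b = 441.1;  SP-3−SP-1: −171a − 3390b = 441.3.
Solving gives a = −1.405944752, b = −0.059257654.
Then c = 164.6 − a·689019 − b·5209347 = 1277580.93.
At (688972, 5209587): z = −968656.6 − 308707.9 + 1277580.93 = 216.5 m.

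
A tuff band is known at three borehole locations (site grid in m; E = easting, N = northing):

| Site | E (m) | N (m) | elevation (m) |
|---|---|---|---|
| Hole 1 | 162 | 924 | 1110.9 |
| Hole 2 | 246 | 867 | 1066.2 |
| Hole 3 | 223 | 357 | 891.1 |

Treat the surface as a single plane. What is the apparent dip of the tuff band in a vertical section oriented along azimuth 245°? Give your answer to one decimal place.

Let the plane be z = a·E + b·N + c.
Hole 2−Hole 1: 84a − 57b = −44.7;  Hole 3−Hole 1: 61a − 567b = −219.8.
Solving gives a = −0.29028, b = 0.35642.
Unit vector along 245° is (sin 245°, cos 245°) = (-0.9063, -0.4226).
Slope in that direction = a·(-0.9063) + b·(-0.4226) = 0.11245.
Apparent dip = arctan|0.11245| = 6.4° (true dip is 24.7°, so apparent ≤ true as expected).

6.4°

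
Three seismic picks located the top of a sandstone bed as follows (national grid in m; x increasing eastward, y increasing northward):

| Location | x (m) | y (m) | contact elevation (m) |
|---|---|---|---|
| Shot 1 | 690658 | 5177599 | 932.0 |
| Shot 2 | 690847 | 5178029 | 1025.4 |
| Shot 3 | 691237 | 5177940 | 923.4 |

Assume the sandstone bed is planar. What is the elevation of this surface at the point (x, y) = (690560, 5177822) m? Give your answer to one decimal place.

Let the plane be z = a·x + b·y + c.
Shot 2−Shot 1: 189a + 430b = 93.4;  Shot 3−Shot 1: 579a + 341b = −8.6.
Solving gives a = −0.192646907, b = 0.301884338.
Then c = 932 − a·690658 − b·5177599 = −1429050.92.
At (690560, 5177822): z = −133034.2 + 1563103.4 − 1429050.92 = 1018.2 m.

1018.2 m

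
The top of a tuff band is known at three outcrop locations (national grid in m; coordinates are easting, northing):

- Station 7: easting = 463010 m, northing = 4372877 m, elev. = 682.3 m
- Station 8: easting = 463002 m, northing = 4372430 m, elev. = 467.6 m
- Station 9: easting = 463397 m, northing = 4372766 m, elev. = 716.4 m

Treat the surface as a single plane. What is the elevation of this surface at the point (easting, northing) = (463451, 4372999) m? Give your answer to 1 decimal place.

839.5 m

Let the plane be z = a·easting + b·northing + c.
Station 8−Station 7: −8a − 447b = −214.7;  Station 9−Station 7: 387a − 111b = 34.1.
Solving gives a = 0.224724374, b = 0.476291286.
Then c = 682.3 − a·463010 − b·4372877 = −2186130.54.
At (463451, 4372999): z = 104148.7 + 2082821.3 − 2186130.54 = 839.5 m.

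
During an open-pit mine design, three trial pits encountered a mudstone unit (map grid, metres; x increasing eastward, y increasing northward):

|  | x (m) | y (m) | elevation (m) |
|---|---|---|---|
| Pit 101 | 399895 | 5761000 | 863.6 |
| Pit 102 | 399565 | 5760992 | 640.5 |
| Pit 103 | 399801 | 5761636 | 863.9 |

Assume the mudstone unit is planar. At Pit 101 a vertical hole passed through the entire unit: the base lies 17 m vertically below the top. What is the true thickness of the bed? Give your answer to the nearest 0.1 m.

14.1 m

Let the plane be z = a·x + b·y + c.
Pit 102−Pit 101: −330a − 8b = −223.1;  Pit 103−Pit 101: −94a + 636b = 0.3.
Solving gives a = 0.67364, b = 0.10003.
|∇z| = √(a²+b²) = 0.68102, so dip δ = arctan(0.68102) = 34.26°.
True thickness = vertical thickness × cos δ = 17 × cos 34.26° = 14.1 m.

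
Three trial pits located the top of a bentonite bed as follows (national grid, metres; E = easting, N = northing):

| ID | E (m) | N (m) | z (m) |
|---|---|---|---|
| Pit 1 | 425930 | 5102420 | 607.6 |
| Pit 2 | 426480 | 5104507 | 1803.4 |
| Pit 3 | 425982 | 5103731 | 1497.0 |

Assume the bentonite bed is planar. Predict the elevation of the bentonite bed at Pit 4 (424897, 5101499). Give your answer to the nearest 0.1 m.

Let the plane be z = a·E + b·N + c.
Pit 2−Pit 1: 550a + 2087b = 1195.8;  Pit 3−Pit 1: 52a + 1311b = 889.4.
Solving gives a = −0.470974293, b = 0.697094327.
Then c = 607.6 − a·425930 − b·5102420 = −3355658.36.
At (424897, 5101499): z = −200115.6 + 3556226.0 − 3355658.36 = 452.1 m.

452.1 m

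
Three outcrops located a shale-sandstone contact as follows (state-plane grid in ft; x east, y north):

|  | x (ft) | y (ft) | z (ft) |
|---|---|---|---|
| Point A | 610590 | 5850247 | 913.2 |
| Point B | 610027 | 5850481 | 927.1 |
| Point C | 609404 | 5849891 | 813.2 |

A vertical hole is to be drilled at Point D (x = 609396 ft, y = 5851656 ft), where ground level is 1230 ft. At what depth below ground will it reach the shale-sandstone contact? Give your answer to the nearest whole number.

Two edge vectors: Point A→Point B = (-563, 234, 13.9), Point A→Point C = (-1186, -356, -100).
Normal n = (Point A→Point B) × (Point A→Point C) = (-18451.6, -72785.4, 477952).
So ∂z/∂x = −n_x/n_z = 0.03860555 and ∂z/∂y = −n_y/n_z = 0.15228600.
Intercept c from Point A: 913.2 − 23572.16 − 890910.74 = −913569.70.
At (609396, 5851656): z_contact = 23526.1 + 891125.3 − 913569.70 = 1081.7 ft.
Depth below ground = 1230 − 1081.7 = 148 ft.

148 ft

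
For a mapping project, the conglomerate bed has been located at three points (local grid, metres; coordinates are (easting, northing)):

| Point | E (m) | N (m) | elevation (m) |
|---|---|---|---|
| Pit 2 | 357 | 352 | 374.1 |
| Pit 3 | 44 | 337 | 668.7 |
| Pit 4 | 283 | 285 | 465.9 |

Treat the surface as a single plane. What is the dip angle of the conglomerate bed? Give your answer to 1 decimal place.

Let the plane be z = a·E + b·N + c.
Pit 3−Pit 2: −313a − 15b = 294.6;  Pit 4−Pit 2: −74a − 67b = 91.8.
Solving gives a = −0.92449, b = −0.34908.
Gradient magnitude |∇z| = √(a² + b²) = √(0.85467 + 0.12185) = 0.98819.
True dip = arctan(0.98819) = 44.7°, dipping toward ENE (azimuth ≈ 069°).

44.7°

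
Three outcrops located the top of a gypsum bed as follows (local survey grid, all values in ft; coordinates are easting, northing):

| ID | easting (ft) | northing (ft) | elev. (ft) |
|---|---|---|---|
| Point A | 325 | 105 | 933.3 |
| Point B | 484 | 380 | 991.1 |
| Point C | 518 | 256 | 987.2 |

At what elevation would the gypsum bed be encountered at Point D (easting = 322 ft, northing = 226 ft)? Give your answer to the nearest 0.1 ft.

943.4 ft

Let the plane be z = a·easting + b·northing + c.
Point B−Point A: 159a + 275b = 57.8;  Point C−Point A: 193a + 151b = 53.9.
Solving gives a = 0.20968, b = 0.08895.
Then c = 933.3 − a·325 − b·105 = 855.81.
At (322, 226): z = 67.5 + 20.1 + 855.81 = 943.4 ft.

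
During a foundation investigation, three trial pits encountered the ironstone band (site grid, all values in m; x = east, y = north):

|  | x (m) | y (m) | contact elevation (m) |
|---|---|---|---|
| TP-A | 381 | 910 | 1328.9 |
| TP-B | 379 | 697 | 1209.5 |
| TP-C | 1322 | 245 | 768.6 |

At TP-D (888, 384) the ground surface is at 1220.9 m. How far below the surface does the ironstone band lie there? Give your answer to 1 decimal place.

288.2 m

Let the plane be z = a·x + b·y + c.
TP-B−TP-A: −2a − 213b = −119.4;  TP-C−TP-A: 941a − 665b = −560.3.
Solving gives a = −0.197969, b = 0.562422.
Then c = 1328.9 − a·381 − b·910 = 892.52.
At (888, 384): z_contact = −175.80 + 215.97 + 892.52 = 932.70 m.
Depth below ground = 1220.9 − 932.70 = 288.2 m.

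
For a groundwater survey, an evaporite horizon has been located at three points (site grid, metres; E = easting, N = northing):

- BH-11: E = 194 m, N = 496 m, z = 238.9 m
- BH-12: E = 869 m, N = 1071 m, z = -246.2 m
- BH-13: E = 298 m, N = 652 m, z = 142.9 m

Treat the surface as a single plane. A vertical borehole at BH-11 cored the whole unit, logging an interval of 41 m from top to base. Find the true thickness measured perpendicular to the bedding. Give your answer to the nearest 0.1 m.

35.9 m

Two edge vectors: BH-11→BH-12 = (675, 575, -485.1), BH-11→BH-13 = (104, 156, -96).
Normal n = (BH-11→BH-12) × (BH-11→BH-13) = (20475.6, 14349.6, 45500).
So ∂z/∂E = −n_x/n_z = −0.45001 and ∂z/∂N = −n_y/n_z = −0.31538.
|∇z| = √(a²+b²) = 0.54952, so dip δ = arctan(0.54952) = 28.79°.
True thickness = vertical thickness × cos δ = 41 × cos 28.79° = 35.9 m.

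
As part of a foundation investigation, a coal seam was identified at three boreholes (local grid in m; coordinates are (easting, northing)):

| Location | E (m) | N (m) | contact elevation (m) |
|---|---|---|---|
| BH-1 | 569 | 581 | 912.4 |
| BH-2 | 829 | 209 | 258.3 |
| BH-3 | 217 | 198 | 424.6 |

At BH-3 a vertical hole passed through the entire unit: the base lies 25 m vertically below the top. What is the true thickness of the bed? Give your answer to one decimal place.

13.4 m

Two edge vectors: BH-1→BH-2 = (260, -372, -654.1), BH-1→BH-3 = (-352, -383, -487.8).
Normal n = (BH-1→BH-2) × (BH-1→BH-3) = (-69058.7, 357071.2, -230524).
So ∂z/∂E = −n_x/n_z = −0.29957 and ∂z/∂N = −n_y/n_z = 1.54895.
|∇z| = √(a²+b²) = 1.57766, so dip δ = arctan(1.57766) = 57.63°.
True thickness = vertical thickness × cos δ = 25 × cos 57.63° = 13.4 m.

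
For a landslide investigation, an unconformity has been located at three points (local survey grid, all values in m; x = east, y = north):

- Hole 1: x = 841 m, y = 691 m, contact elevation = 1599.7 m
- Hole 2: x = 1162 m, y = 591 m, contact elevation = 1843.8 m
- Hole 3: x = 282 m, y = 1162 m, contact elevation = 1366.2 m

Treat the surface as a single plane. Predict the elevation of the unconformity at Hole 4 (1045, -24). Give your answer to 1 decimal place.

1334.4 m

Two edge vectors: Hole 1→Hole 2 = (321, -100, 244.1), Hole 1→Hole 3 = (-559, 471, -233.5).
Normal n = (Hole 1→Hole 2) × (Hole 1→Hole 3) = (-91621.1, -61498.4, 95291).
So ∂z/∂x = −n_x/n_z = 0.961487 and ∂z/∂y = −n_y/n_z = 0.645375.
Intercept c from Hole 1: 1599.7 − 808.61 − 445.95 = 345.14.
At (1045, -24): z = 1004.8 − 15.5 + 345.14 = 1334.4 m.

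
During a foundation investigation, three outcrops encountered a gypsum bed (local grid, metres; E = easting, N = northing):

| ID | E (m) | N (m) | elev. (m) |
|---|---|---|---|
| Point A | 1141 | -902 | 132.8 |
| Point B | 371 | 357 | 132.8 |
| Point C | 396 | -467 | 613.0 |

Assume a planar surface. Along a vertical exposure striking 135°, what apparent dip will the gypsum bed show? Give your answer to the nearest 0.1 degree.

15.4°

Two edge vectors: Point A→Point B = (-770, 1259, 0), Point A→Point C = (-745, 435, 480.2).
Normal n = (Point A→Point B) × (Point A→Point C) = (604571.8, 369754, 603005).
So ∂z/∂E = −n_x/n_z = −1.00260 and ∂z/∂N = −n_y/n_z = −0.61319.
Unit vector along 135° is (sin 135°, cos 135°) = (0.7071, -0.7071).
Slope in that direction = a·(0.7071) + b·(-0.7071) = −0.27536.
Apparent dip = arctan|0.27536| = 15.4° (true dip is 49.6°, so apparent ≤ true as expected).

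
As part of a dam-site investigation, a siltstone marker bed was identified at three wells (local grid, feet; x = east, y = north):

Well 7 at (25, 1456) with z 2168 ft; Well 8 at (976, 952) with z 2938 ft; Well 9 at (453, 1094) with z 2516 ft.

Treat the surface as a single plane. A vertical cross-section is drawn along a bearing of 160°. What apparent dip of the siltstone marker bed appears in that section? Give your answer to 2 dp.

15.91°

Let the plane be z = a·x + b·y + c.
Well 8−Well 7: 951a − 504b = 770;  Well 9−Well 7: 428a − 362b = 348.
Solving gives a = 0.80395, b = −0.01080.
Unit vector along 160° is (sin 160°, cos 160°) = (0.3420, -0.9397).
Slope in that direction = a·(0.3420) + b·(-0.9397) = 0.28511.
Apparent dip = arctan|0.28511| = 15.91° (true dip is 38.8°, so apparent ≤ true as expected).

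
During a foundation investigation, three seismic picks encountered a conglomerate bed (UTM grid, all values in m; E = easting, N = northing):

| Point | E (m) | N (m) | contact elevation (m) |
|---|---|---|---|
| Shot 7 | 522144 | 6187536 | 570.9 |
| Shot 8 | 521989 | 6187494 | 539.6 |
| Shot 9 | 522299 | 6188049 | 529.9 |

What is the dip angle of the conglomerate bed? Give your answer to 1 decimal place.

Two edge vectors: Shot 7→Shot 8 = (-155, -42, -31.3), Shot 7→Shot 9 = (155, 513, -41).
Normal n = (Shot 7→Shot 8) × (Shot 7→Shot 9) = (17778.9, -11206.5, -73005).
So ∂z/∂E = −n_x/n_z = 0.24353 and ∂z/∂N = −n_y/n_z = −0.15350.
Gradient magnitude |∇z| = √(a² + b²) = √(0.05931 + 0.02356) = 0.28787.
True dip = arctan(0.28787) = 16.1°, dipping toward WNW (azimuth ≈ 302°).

16.1°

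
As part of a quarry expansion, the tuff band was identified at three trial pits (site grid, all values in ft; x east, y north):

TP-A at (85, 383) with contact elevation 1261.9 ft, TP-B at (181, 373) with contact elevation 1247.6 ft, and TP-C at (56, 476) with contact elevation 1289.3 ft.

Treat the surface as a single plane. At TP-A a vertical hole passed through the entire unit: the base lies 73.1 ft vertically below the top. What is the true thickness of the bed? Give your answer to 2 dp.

70.32 ft

Let the plane be z = a·x + b·y + c.
TP-B−TP-A: 96a − 10b = −14.3;  TP-C−TP-A: −29a + 93b = 27.4.
Solving gives a = −0.12224, b = 0.25651.
|∇z| = √(a²+b²) = 0.28414, so dip δ = arctan(0.28414) = 15.86°.
True thickness = vertical thickness × cos δ = 73.1 × cos 15.86° = 70.32 ft.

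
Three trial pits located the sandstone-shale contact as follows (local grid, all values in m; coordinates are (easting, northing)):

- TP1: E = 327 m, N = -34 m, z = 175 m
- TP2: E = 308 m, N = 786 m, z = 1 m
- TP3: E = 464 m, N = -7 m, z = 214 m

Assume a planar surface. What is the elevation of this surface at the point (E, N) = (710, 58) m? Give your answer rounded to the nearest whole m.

Let the plane be z = a·E + b·N + c.
TP2−TP1: −19a + 820b = −174;  TP3−TP1: 137a + 27b = 39.
Solving gives a = 0.32501, b = −0.20466.
Then c = 175 − a·327 − b·-34 = 61.76.
At (710, 58): z = 230.8 − 11.9 + 61.76 = 280.6 m.

281 m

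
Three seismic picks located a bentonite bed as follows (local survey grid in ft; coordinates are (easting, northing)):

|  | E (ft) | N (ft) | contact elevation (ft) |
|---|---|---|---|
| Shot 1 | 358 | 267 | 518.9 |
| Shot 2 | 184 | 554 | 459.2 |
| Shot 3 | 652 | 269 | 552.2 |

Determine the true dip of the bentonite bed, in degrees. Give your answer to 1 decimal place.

Two edge vectors: Shot 1→Shot 2 = (-174, 287, -59.7), Shot 1→Shot 3 = (294, 2, 33.3).
Normal n = (Shot 1→Shot 2) × (Shot 1→Shot 3) = (9676.5, -11757.6, -84726).
So ∂z/∂E = −n_x/n_z = 0.11421 and ∂z/∂N = −n_y/n_z = −0.13877.
Gradient magnitude |∇z| = √(a² + b²) = √(0.01304 + 0.01926) = 0.17973.
True dip = arctan(0.17973) = 10.2°, dipping toward NW (azimuth ≈ 321°).

10.2°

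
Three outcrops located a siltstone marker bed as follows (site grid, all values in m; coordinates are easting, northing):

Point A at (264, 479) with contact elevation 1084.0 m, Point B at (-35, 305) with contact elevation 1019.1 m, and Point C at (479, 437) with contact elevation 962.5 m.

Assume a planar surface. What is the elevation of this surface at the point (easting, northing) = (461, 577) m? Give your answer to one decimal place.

Two edge vectors: Point A→Point B = (-299, -174, -64.9), Point A→Point C = (215, -42, -121.5).
Normal n = (Point A→Point B) × (Point A→Point C) = (18415.2, -50282, 49968).
So ∂z/∂easting = −n_x/n_z = −0.36854 and ∂z/∂northing = −n_y/n_z = 1.00628.
Intercept c from Point A: 1084 + 97.29 − 482.01 = 699.28.
At (461, 577): z = −169.9 + 580.6 + 699.28 = 1110.0 m.

1110.0 m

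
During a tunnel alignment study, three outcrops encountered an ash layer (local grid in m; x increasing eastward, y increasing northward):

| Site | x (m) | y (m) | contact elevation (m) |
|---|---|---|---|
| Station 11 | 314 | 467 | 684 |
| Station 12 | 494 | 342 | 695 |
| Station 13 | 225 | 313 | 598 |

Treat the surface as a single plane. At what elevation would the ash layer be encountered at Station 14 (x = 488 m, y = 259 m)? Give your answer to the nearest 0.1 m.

662.1 m

Let the plane be z = a·x + b·y + c.
Station 12−Station 11: 180a − 125b = 11;  Station 13−Station 11: −89a − 154b = −86.
Solving gives a = 0.32035, b = 0.37330.
Then c = 684 − a·314 − b·467 = 409.08.
At (488, 259): z = 156.3 + 96.7 + 409.08 = 662.1 m.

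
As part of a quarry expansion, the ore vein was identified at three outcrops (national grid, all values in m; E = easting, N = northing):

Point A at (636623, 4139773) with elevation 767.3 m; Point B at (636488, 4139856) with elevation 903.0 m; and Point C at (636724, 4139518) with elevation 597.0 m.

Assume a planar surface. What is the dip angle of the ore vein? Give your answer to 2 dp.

40.80°

Two edge vectors: Point A→Point B = (-135, 83, 135.7), Point A→Point C = (101, -255, -170.3).
Normal n = (Point A→Point B) × (Point A→Point C) = (20468.6, -9284.8, 26042).
So ∂z/∂E = −n_x/n_z = −0.78598 and ∂z/∂N = −n_y/n_z = 0.35653.
Gradient magnitude |∇z| = √(a² + b²) = √(0.61777 + 0.12711) = 0.86307.
True dip = arctan(0.86307) = 40.80°, dipping toward ESE (azimuth ≈ 114°).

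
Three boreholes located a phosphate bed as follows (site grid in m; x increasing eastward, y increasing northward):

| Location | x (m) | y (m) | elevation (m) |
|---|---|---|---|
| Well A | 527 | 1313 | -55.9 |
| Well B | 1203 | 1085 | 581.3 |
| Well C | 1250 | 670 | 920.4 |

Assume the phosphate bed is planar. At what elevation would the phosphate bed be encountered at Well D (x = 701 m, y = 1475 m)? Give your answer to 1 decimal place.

Two edge vectors: Well A→Well B = (676, -228, 637.2), Well A→Well C = (723, -643, 976.3).
Normal n = (Well A→Well B) × (Well A→Well C) = (187123.2, -199283.2, -269824).
So ∂z/∂x = −n_x/n_z = 0.693501 and ∂z/∂y = −n_y/n_z = −0.738567.
Intercept c from Well A: -55.9 − 365.47 + 969.74 = 548.36.
At (701, 1475): z = 486.1 − 1089.4 + 548.36 = -54.9 m.

-54.9 m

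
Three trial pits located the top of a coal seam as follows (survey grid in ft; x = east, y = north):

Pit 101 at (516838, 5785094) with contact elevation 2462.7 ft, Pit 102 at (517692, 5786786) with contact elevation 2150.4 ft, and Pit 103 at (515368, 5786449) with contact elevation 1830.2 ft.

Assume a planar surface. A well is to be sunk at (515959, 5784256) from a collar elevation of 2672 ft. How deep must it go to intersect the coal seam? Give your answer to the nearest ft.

Two edge vectors: Pit 101→Pit 102 = (854, 1692, -312.3), Pit 101→Pit 103 = (-1470, 1355, -632.5).
Normal n = (Pit 101→Pit 102) × (Pit 101→Pit 103) = (-647023.5, 999236, 3644410).
So ∂z/∂x = −n_x/n_z = 0.17753861 and ∂z/∂y = −n_y/n_z = −0.27418320.
Intercept c from Pit 101: 2462.7 − 91758.70 + 1586175.59 = 1496879.59.
At (515959, 5784256): z_contact = 91602.6 − 1585945.8 + 1496879.59 = 2536.4 ft.
Depth below ground = 2672 − 2536.4 = 136 ft.

136 ft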